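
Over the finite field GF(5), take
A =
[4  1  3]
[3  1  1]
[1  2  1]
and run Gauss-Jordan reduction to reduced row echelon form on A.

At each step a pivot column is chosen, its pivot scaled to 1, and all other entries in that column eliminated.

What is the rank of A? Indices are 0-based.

rank = 3

step 1: normalize row 0 (÷4) = (1, 4, 2)
  row 1: subtract 3×row0 = (0, 4, 0)
  row 2: subtract 1×row0 = (0, 3, 4)
step 2: normalize row 1 (÷4) = (0, 1, 0)
  row 0: subtract 4×row1 = (1, 0, 2)
  row 2: subtract 3×row1 = (0, 0, 4)
step 3: normalize row 2 (÷4) = (0, 0, 1)
  row 0: subtract 2×row2 = (1, 0, 0)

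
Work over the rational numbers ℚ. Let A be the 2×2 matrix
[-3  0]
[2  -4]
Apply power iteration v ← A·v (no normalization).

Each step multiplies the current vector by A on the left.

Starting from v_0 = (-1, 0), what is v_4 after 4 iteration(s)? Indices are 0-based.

v_0 = (-1, 0).
v_1 = A·v_0 = (3, -2).
v_2 = A·v_1 = (-9, 14).
v_3 = A·v_2 = (27, -74).
v_4 = A·v_3 = (-81, 350).

v_4 = (-81, 350)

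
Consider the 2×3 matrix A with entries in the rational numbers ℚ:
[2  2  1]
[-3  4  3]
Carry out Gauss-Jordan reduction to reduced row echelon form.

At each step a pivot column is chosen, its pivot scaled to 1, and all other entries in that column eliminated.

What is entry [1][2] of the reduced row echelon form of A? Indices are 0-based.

pivot(0,0)=2: scale R0 → (1, 1, 1/2)
  clear (1,0): R1 −= (-3)R0 → (0, 7, 9/2)
pivot(1,1)=7: scale R1 → (0, 1, 9/14)
  clear (0,1): R0 −= (1)R1 → (1, 0, -1/7)

M[1][2] = 9/14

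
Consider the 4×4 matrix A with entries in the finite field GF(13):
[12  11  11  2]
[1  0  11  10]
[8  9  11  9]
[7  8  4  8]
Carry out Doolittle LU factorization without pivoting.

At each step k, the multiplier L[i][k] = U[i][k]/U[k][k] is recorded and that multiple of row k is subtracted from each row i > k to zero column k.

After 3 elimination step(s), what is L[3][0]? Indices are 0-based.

L[3][0] = 6

k=0: U[0][0]=12
  eliminate (1,0): mult=12, new row 1: (0, 11, 9, 12); set L[1][0]=12
  eliminate (2,0): mult=5, new row 2: (0, 6, 8, 12); set L[2][0]=5
  eliminate (3,0): mult=6, new row 3: (0, 7, 3, 9); set L[3][0]=6
k=1: U[1][1]=11
  eliminate (2,1): mult=10, new row 2: (0, 0, 9, 9); set L[2][1]=10
  eliminate (3,1): mult=3, new row 3: (0, 0, 2, 12); set L[3][1]=3
k=2: U[2][2]=9
  eliminate (3,2): mult=6, new row 3: (0, 0, 0, 10); set L[3][2]=6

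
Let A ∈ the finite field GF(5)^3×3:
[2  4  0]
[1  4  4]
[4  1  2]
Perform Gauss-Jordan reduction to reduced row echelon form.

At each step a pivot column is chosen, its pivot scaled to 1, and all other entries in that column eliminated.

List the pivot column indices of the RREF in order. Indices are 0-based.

pivot columns: 0, 1, 2

[1] R0 /= 2  ⇒  (1, 2, 0)
     R1 -= 1·R0  ⇒  (0, 2, 4)
     R2 -= 4·R0  ⇒  (0, 3, 2)
[2] R1 /= 2  ⇒  (0, 1, 2)
     R0 -= 2·R1  ⇒  (1, 0, 1)
     R2 -= 3·R1  ⇒  (0, 0, 1)
[3] R2 /= 1  ⇒  (0, 0, 1)
     R0 -= 1·R2  ⇒  (1, 0, 0)
     R1 -= 2·R2  ⇒  (0, 1, 0)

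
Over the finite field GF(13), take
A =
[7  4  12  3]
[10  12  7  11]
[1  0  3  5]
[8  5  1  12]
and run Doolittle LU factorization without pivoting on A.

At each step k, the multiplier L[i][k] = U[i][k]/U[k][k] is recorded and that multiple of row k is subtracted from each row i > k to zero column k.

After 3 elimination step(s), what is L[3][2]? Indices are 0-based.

[col 0] pivot 7
  R1 -= 7*R0 → (0, 10, 1, 3)  (L[1][0] := 7)
  R2 -= 2*R0 → (0, 5, 5, 12)  (L[2][0] := 2)
  R3 -= 3*R0 → (0, 6, 4, 3)  (L[3][0] := 3)
[col 1] pivot 10
  R2 -= 7*R1 → (0, 0, 11, 4)  (L[2][1] := 7)
  R3 -= 11*R1 → (0, 0, 6, 9)  (L[3][1] := 11)
[col 2] pivot 11
  R3 -= 10*R2 → (0, 0, 0, 8)  (L[3][2] := 10)

L[3][2] = 10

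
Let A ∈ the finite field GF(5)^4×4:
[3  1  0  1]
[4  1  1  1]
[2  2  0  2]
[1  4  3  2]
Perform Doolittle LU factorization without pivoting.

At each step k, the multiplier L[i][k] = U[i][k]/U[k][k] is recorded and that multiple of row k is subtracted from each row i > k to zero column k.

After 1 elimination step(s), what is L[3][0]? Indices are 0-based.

Step 1: pivot at (0,0) is 3.
  row1 ← row1 − (3)·row0  ⇒  L[1][0]=3, U row1=(0, 3, 1, 3)
  row2 ← row2 − (4)·row0  ⇒  L[2][0]=4, U row2=(0, 3, 0, 3)
  row3 ← row3 − (2)·row0  ⇒  L[3][0]=2, U row3=(0, 2, 3, 0)

L[3][0] = 2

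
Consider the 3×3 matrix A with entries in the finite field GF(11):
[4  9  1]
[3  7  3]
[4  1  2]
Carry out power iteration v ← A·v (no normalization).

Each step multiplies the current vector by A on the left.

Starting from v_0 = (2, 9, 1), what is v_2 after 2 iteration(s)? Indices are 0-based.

v_0 = (2, 9, 1).
v_1 = A·v_0 = (2, 6, 8).
v_2 = A·v_1 = (4, 6, 8).

v_2 = (4, 6, 8)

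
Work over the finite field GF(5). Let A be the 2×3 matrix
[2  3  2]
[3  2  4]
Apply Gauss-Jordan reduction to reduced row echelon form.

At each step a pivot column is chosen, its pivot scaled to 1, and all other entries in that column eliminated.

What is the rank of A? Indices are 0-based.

step 1: normalize row 0 (÷2) = (1, 4, 1)
  row 1: subtract 3×row0 = (0, 0, 1)
skip col 1 (zero from row 1)
step 2: normalize row 1 (÷1) = (0, 0, 1)
  row 0: subtract 1×row1 = (1, 4, 0)

rank = 2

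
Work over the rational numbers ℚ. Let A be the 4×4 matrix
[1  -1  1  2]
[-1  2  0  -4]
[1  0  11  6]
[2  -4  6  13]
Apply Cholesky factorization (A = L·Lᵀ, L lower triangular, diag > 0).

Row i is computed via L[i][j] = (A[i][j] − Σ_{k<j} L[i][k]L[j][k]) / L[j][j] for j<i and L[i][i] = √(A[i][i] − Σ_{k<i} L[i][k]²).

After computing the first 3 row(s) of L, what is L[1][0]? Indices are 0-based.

Step 1: L[0][0] = √(1) = 1.
  L[1][0] = (-1) / L[0][0] = -1.
Step 2: L[1][1] = √(1) = 1.
  L[2][0] = (1) / L[0][0] = 1.
  L[2][1] = (1) / L[1][1] = 1.
Step 3: L[2][2] = √(9) = 3.

L[1][0] = -1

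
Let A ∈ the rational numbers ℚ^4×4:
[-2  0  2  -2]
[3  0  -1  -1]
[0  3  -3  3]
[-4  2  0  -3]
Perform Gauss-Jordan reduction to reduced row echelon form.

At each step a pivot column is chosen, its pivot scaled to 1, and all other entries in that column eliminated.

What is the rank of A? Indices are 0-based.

step 1: normalize row 0 (÷-2) = (1, 0, -1, 1)
  row 1: subtract 3×row0 = (0, 0, 2, -4)
  row 3: subtract -4×row0 = (0, 2, -4, 1)
step 2: exchange rows 1,2
step 2: normalize row 1 (÷3) = (0, 1, -1, 1)
  row 3: subtract 2×row1 = (0, 0, -2, -1)
step 3: normalize row 2 (÷2) = (0, 0, 1, -2)
  row 0: subtract -1×row2 = (1, 0, 0, -1)
  row 1: subtract -1×row2 = (0, 1, 0, -1)
  row 3: subtract -2×row2 = (0, 0, 0, -5)
step 4: normalize row 3 (÷-5) = (0, 0, 0, 1)
  row 0: subtract -1×row3 = (1, 0, 0, 0)
  row 1: subtract -1×row3 = (0, 1, 0, 0)
  row 2: subtract -2×row3 = (0, 0, 1, 0)

rank = 4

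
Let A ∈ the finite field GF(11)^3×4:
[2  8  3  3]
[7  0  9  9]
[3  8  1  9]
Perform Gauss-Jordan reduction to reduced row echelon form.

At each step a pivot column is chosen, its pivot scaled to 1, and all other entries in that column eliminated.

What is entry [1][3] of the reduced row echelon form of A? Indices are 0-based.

M[1][3] = 3

step 1: normalize row 0 (÷2) = (1, 4, 7, 7)
  row 1: subtract 7×row0 = (0, 5, 4, 4)
  row 2: subtract 3×row0 = (0, 7, 2, 10)
step 2: normalize row 1 (÷5) = (0, 1, 3, 3)
  row 0: subtract 4×row1 = (1, 0, 6, 6)
  row 2: subtract 7×row1 = (0, 0, 3, 0)
step 3: normalize row 2 (÷3) = (0, 0, 1, 0)
  row 0: subtract 6×row2 = (1, 0, 0, 6)
  row 1: subtract 3×row2 = (0, 1, 0, 3)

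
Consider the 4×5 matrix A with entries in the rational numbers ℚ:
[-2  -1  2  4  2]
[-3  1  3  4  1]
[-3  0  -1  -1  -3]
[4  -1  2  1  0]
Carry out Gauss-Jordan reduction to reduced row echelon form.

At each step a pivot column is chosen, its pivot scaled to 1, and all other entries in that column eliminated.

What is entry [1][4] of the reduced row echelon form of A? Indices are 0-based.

[1] R0 /= -2  ⇒  (1, 1/2, -1, -2, -1)
     R1 -= -3·R0  ⇒  (0, 5/2, 0, -2, -2)
     R2 -= -3·R0  ⇒  (0, 3/2, -4, -7, -6)
     R3 -= 4·R0  ⇒  (0, -3, 6, 9, 4)
[2] R1 /= 5/2  ⇒  (0, 1, 0, -4/5, -4/5)
     R0 -= 1/2·R1  ⇒  (1, 0, -1, -8/5, -3/5)
     R2 -= 3/2·R1  ⇒  (0, 0, -4, -29/5, -24/5)
     R3 -= -3·R1  ⇒  (0, 0, 6, 33/5, 8/5)
[3] R2 /= -4  ⇒  (0, 0, 1, 29/20, 6/5)
     R0 -= -1·R2  ⇒  (1, 0, 0, -3/20, 3/5)
     R3 -= 6·R2  ⇒  (0, 0, 0, -21/10, -28/5)
[4] R3 /= -21/10  ⇒  (0, 0, 0, 1, 8/3)
     R0 -= -3/20·R3  ⇒  (1, 0, 0, 0, 1)
     R1 -= -4/5·R3  ⇒  (0, 1, 0, 0, 4/3)
     R2 -= 29/20·R3  ⇒  (0, 0, 1, 0, -8/3)

M[1][4] = 4/3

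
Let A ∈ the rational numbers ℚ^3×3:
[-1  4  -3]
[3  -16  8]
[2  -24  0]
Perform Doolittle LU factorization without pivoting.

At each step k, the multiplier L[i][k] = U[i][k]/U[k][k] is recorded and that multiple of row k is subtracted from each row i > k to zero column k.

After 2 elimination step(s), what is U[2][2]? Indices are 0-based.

U[2][2] = -2

[col 0] pivot -1
  R1 -= -3*R0 → (0, -4, -1)  (L[1][0] := -3)
  R2 -= -2*R0 → (0, -16, -6)  (L[2][0] := -2)
[col 1] pivot -4
  R2 -= 4*R1 → (0, 0, -2)  (L[2][1] := 4)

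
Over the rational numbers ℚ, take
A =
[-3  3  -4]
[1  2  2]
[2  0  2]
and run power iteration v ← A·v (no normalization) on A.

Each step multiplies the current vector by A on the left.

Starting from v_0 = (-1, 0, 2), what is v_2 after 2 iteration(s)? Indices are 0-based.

v_0 = (-1, 0, 2).
v_1 = A·v_0 = (-5, 3, 2).
v_2 = A·v_1 = (16, 5, -6).

v_2 = (16, 5, -6)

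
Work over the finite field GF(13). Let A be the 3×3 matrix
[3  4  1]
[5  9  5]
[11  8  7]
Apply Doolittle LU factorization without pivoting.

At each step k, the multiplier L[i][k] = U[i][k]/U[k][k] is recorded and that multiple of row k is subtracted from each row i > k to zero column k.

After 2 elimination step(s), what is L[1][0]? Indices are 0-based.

L[1][0] = 6

Step 1: pivot at (0,0) is 3.
  row1 ← row1 − (6)·row0  ⇒  L[1][0]=6, U row1=(0, 11, 12)
  row2 ← row2 − (8)·row0  ⇒  L[2][0]=8, U row2=(0, 2, 12)
Step 2: pivot at (1,1) is 11.
  row2 ← row2 − (12)·row1  ⇒  L[2][1]=12, U row2=(0, 0, 11)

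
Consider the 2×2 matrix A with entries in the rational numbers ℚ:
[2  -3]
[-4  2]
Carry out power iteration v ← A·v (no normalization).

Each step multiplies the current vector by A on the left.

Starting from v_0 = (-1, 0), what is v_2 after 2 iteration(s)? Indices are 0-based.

v_0 = (-1, 0).
v_1 = A·v_0 = (-2, 4).
v_2 = A·v_1 = (-16, 16).

v_2 = (-16, 16)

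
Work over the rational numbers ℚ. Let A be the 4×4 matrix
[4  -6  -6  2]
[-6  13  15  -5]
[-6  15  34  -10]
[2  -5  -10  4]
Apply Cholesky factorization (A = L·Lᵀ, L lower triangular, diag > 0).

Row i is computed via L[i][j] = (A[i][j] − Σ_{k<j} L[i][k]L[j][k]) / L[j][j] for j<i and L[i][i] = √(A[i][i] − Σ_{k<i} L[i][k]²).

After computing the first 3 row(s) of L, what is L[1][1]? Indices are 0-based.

Step 1: L[0][0] = √(4) = 2.
  L[1][0] = (-6) / L[0][0] = -3.
Step 2: L[1][1] = √(4) = 2.
  L[2][0] = (-6) / L[0][0] = -3.
  L[2][1] = (6) / L[1][1] = 3.
Step 3: L[2][2] = √(16) = 4.

L[1][1] = 2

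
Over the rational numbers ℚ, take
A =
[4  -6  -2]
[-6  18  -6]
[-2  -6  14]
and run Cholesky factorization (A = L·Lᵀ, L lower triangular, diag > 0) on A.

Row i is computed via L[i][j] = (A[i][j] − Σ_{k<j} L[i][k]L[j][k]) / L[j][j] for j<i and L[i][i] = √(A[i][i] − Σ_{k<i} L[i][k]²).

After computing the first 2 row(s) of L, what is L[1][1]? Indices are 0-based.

Step 1: L[0][0] = √(4) = 2.
  L[1][0] = (-6) / L[0][0] = -3.
Step 2: L[1][1] = √(9) = 3.

L[1][1] = 3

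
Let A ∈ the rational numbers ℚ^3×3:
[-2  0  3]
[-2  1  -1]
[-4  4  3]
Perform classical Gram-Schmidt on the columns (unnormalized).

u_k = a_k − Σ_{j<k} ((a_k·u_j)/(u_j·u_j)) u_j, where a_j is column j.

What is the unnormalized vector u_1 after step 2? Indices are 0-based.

u_1 = (-3/2, -1/2, 1)

Step 1: u_0 = a_0 = (-2, -2, -4).
Step 2: u_1 = a_1 − (-3/4)·u_0 = (-3/2, -1/2, 1).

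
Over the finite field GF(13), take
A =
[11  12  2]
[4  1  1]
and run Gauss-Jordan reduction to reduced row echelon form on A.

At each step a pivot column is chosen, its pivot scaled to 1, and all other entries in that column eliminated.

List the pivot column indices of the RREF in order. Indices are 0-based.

step 1: normalize row 0 (÷11) = (1, 7, 12)
  row 1: subtract 4×row0 = (0, 12, 5)
step 2: normalize row 1 (÷12) = (0, 1, 8)
  row 0: subtract 7×row1 = (1, 0, 8)

pivot columns: 0, 1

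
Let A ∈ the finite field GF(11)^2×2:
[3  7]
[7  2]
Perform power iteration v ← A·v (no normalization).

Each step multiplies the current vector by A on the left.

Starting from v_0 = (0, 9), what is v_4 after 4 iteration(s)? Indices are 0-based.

v_0 = (0, 9).
v_1 = A·v_0 = (8, 7).
v_2 = A·v_1 = (7, 4).
v_3 = A·v_2 = (5, 2).
v_4 = A·v_3 = (7, 6).

v_4 = (7, 6)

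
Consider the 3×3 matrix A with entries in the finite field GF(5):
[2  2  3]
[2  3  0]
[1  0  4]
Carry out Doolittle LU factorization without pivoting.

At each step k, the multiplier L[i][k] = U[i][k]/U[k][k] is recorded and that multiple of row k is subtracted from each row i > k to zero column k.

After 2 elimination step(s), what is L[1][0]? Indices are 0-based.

L[1][0] = 1

Step 1: pivot at (0,0) is 2.
  row1 ← row1 − (1)·row0  ⇒  L[1][0]=1, U row1=(0, 1, 2)
  row2 ← row2 − (3)·row0  ⇒  L[2][0]=3, U row2=(0, 4, 0)
Step 2: pivot at (1,1) is 1.
  row2 ← row2 − (4)·row1  ⇒  L[2][1]=4, U row2=(0, 0, 2)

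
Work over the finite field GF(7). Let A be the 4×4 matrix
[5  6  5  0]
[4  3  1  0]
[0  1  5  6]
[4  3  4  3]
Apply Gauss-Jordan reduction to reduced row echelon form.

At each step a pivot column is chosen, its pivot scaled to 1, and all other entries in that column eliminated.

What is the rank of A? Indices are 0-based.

rank = 4

[1] R0 /= 5  ⇒  (1, 4, 1, 0)
     R1 -= 4·R0  ⇒  (0, 1, 4, 0)
     R3 -= 4·R0  ⇒  (0, 1, 0, 3)
[2] R1 /= 1  ⇒  (0, 1, 4, 0)
     R0 -= 4·R1  ⇒  (1, 0, 6, 0)
     R2 -= 1·R1  ⇒  (0, 0, 1, 6)
     R3 -= 1·R1  ⇒  (0, 0, 3, 3)
[3] R2 /= 1  ⇒  (0, 0, 1, 6)
     R0 -= 6·R2  ⇒  (1, 0, 0, 6)
     R1 -= 4·R2  ⇒  (0, 1, 0, 4)
     R3 -= 3·R2  ⇒  (0, 0, 0, 6)
[4] R3 /= 6  ⇒  (0, 0, 0, 1)
     R0 -= 6·R3  ⇒  (1, 0, 0, 0)
     R1 -= 4·R3  ⇒  (0, 1, 0, 0)
     R2 -= 6·R3  ⇒  (0, 0, 1, 0)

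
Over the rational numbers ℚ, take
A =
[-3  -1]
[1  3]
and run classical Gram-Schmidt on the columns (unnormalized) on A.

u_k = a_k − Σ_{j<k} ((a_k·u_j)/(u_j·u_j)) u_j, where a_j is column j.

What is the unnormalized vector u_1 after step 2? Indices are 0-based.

Step 1: u_0 = a_0 = (-3, 1).
Step 2: u_1 = a_1 − (3/5)·u_0 = (4/5, 12/5).

u_1 = (4/5, 12/5)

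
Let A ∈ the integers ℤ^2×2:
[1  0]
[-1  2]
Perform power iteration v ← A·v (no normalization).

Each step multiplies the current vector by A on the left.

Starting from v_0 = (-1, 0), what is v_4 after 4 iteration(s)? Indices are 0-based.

v_0 = (-1, 0).
v_1 = A·v_0 = (-1, 1).
v_2 = A·v_1 = (-1, 3).
v_3 = A·v_2 = (-1, 7).
v_4 = A·v_3 = (-1, 15).

v_4 = (-1, 15)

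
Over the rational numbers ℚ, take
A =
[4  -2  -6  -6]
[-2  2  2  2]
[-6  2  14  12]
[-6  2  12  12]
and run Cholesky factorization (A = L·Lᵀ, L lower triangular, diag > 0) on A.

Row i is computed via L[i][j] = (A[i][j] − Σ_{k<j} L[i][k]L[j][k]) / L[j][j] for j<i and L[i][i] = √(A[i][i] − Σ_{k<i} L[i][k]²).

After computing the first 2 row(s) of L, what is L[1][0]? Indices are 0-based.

Step 1: L[0][0] = √(4) = 2.
  L[1][0] = (-2) / L[0][0] = -1.
Step 2: L[1][1] = √(1) = 1.

L[1][0] = -1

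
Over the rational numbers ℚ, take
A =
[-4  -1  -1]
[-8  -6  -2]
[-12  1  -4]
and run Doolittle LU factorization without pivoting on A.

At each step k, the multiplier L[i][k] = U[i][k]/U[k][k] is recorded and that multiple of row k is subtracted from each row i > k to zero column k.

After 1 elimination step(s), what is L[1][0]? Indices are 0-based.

[col 0] pivot -4
  R1 -= 2*R0 → (0, -4, 0)  (L[1][0] := 2)
  R2 -= 3*R0 → (0, 4, -1)  (L[2][0] := 3)

L[1][0] = 2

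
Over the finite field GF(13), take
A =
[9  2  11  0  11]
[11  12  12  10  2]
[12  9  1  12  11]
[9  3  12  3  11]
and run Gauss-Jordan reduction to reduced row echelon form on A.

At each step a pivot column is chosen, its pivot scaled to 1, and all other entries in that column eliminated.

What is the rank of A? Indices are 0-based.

rank = 4

pivot(0,0)=9: scale R0 → (1, 6, 7, 0, 7)
  clear (1,0): R1 −= (11)R0 → (0, 11, 0, 10, 3)
  clear (2,0): R2 −= (12)R0 → (0, 2, 8, 12, 5)
  clear (3,0): R3 −= (9)R0 → (0, 1, 1, 3, 0)
pivot(1,1)=11: scale R1 → (0, 1, 0, 8, 5)
  clear (0,1): R0 −= (6)R1 → (1, 0, 7, 4, 3)
  clear (2,1): R2 −= (2)R1 → (0, 0, 8, 9, 8)
  clear (3,1): R3 −= (1)R1 → (0, 0, 1, 8, 8)
pivot(2,2)=8: scale R2 → (0, 0, 1, 6, 1)
  clear (0,2): R0 −= (7)R2 → (1, 0, 0, 1, 9)
  clear (3,2): R3 −= (1)R2 → (0, 0, 0, 2, 7)
pivot(3,3)=2: scale R3 → (0, 0, 0, 1, 10)
  clear (0,3): R0 −= (1)R3 → (1, 0, 0, 0, 12)
  clear (1,3): R1 −= (8)R3 → (0, 1, 0, 0, 3)
  clear (2,3): R2 −= (6)R3 → (0, 0, 1, 0, 6)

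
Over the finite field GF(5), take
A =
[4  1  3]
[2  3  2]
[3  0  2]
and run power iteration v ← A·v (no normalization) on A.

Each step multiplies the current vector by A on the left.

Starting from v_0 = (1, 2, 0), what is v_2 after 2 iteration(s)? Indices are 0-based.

v_0 = (1, 2, 0).
v_1 = A·v_0 = (1, 3, 3).
v_2 = A·v_1 = (1, 2, 4).

v_2 = (1, 2, 4)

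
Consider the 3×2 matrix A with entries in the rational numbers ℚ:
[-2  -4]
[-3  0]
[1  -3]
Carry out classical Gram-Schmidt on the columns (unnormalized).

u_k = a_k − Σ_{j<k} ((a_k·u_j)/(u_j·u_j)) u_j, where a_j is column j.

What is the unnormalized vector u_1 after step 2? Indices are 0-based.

Step 1: u_0 = a_0 = (-2, -3, 1).
Step 2: u_1 = a_1 − (5/14)·u_0 = (-23/7, 15/14, -47/14).

u_1 = (-23/7, 15/14, -47/14)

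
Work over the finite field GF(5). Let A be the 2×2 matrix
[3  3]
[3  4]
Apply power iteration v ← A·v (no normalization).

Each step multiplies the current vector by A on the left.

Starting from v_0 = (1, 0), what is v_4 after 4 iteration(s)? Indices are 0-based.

v_4 = (0, 3)

v_0 = (1, 0).
v_1 = A·v_0 = (3, 3).
v_2 = A·v_1 = (3, 1).
v_3 = A·v_2 = (2, 3).
v_4 = A·v_3 = (0, 3).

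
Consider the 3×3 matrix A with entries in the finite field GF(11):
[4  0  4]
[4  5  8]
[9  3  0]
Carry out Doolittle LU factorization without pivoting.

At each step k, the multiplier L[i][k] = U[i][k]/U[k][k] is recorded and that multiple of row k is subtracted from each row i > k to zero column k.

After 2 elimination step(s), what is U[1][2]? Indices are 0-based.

k=0: U[0][0]=4
  eliminate (1,0): mult=1, new row 1: (0, 5, 4); set L[1][0]=1
  eliminate (2,0): mult=5, new row 2: (0, 3, 2); set L[2][0]=5
k=1: U[1][1]=5
  eliminate (2,1): mult=5, new row 2: (0, 0, 4); set L[2][1]=5

U[1][2] = 4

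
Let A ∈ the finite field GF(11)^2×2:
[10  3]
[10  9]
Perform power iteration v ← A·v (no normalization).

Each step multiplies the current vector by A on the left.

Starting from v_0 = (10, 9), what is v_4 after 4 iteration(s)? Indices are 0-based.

v_4 = (5, 0)

v_0 = (10, 9).
v_1 = A·v_0 = (6, 5).
v_2 = A·v_1 = (9, 6).
v_3 = A·v_2 = (9, 1).
v_4 = A·v_3 = (5, 0).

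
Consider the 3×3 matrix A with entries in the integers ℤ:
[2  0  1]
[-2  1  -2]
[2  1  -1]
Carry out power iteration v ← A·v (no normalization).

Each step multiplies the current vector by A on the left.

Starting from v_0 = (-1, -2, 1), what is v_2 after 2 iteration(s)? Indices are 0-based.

v_2 = (-7, 10, 1)

v_0 = (-1, -2, 1).
v_1 = A·v_0 = (-1, -2, -5).
v_2 = A·v_1 = (-7, 10, 1).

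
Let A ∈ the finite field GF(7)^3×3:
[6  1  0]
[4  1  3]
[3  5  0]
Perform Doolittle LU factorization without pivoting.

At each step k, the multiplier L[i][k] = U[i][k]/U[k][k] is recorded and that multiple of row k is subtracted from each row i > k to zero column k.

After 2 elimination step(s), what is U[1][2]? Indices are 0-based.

[col 0] pivot 6
  R1 -= 3*R0 → (0, 5, 3)  (L[1][0] := 3)
  R2 -= 4*R0 → (0, 1, 0)  (L[2][0] := 4)
[col 1] pivot 5
  R2 -= 3*R1 → (0, 0, 5)  (L[2][1] := 3)

U[1][2] = 3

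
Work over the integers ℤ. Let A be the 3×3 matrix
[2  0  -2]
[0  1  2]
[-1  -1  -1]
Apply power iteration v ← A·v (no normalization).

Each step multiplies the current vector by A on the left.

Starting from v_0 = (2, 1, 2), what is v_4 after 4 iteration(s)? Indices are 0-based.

v_0 = (2, 1, 2).
v_1 = A·v_0 = (0, 5, -5).
v_2 = A·v_1 = (10, -5, 0).
v_3 = A·v_2 = (20, -5, -5).
v_4 = A·v_3 = (50, -15, -10).

v_4 = (50, -15, -10)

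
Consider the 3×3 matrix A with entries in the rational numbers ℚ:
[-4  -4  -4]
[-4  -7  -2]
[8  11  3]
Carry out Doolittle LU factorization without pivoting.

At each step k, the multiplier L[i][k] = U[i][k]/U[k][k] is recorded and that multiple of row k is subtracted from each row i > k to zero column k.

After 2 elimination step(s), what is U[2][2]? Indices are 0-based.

U[2][2] = -3

[col 0] pivot -4
  R1 -= 1*R0 → (0, -3, 2)  (L[1][0] := 1)
  R2 -= -2*R0 → (0, 3, -5)  (L[2][0] := -2)
[col 1] pivot -3
  R2 -= -1*R1 → (0, 0, -3)  (L[2][1] := -1)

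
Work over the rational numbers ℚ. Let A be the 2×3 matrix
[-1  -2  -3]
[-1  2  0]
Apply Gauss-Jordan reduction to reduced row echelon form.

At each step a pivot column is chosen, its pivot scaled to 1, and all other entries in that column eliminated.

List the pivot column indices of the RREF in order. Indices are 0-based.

pivot columns: 0, 1

step 1: normalize row 0 (÷-1) = (1, 2, 3)
  row 1: subtract -1×row0 = (0, 4, 3)
step 2: normalize row 1 (÷4) = (0, 1, 3/4)
  row 0: subtract 2×row1 = (1, 0, 3/2)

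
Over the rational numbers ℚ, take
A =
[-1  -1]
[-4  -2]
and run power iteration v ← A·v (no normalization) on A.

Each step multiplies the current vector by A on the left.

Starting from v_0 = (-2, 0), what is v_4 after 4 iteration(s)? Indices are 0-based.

v_0 = (-2, 0).
v_1 = A·v_0 = (2, 8).
v_2 = A·v_1 = (-10, -24).
v_3 = A·v_2 = (34, 88).
v_4 = A·v_3 = (-122, -312).

v_4 = (-122, -312)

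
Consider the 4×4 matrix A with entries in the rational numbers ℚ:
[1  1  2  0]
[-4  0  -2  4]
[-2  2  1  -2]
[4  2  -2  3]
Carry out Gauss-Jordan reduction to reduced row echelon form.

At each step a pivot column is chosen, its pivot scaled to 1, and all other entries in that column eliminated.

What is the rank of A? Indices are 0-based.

step 1: normalize row 0 (÷1) = (1, 1, 2, 0)
  row 1: subtract -4×row0 = (0, 4, 6, 4)
  row 2: subtract -2×row0 = (0, 4, 5, -2)
  row 3: subtract 4×row0 = (0, -2, -10, 3)
step 2: normalize row 1 (÷4) = (0, 1, 3/2, 1)
  row 0: subtract 1×row1 = (1, 0, 1/2, -1)
  row 2: subtract 4×row1 = (0, 0, -1, -6)
  row 3: subtract -2×row1 = (0, 0, -7, 5)
step 3: normalize row 2 (÷-1) = (0, 0, 1, 6)
  row 0: subtract 1/2×row2 = (1, 0, 0, -4)
  row 1: subtract 3/2×row2 = (0, 1, 0, -8)
  row 3: subtract -7×row2 = (0, 0, 0, 47)
step 4: normalize row 3 (÷47) = (0, 0, 0, 1)
  row 0: subtract -4×row3 = (1, 0, 0, 0)
  row 1: subtract -8×row3 = (0, 1, 0, 0)
  row 2: subtract 6×row3 = (0, 0, 1, 0)

rank = 4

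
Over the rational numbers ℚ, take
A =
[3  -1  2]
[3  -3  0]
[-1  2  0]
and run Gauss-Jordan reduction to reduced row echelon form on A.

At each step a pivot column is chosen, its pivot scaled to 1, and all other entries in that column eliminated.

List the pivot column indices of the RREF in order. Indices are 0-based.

pivot columns: 0, 1, 2

step 1: normalize row 0 (÷3) = (1, -1/3, 2/3)
  row 1: subtract 3×row0 = (0, -2, -2)
  row 2: subtract -1×row0 = (0, 5/3, 2/3)
step 2: normalize row 1 (÷-2) = (0, 1, 1)
  row 0: subtract -1/3×row1 = (1, 0, 1)
  row 2: subtract 5/3×row1 = (0, 0, -1)
step 3: normalize row 2 (÷-1) = (0, 0, 1)
  row 0: subtract 1×row2 = (1, 0, 0)
  row 1: subtract 1×row2 = (0, 1, 0)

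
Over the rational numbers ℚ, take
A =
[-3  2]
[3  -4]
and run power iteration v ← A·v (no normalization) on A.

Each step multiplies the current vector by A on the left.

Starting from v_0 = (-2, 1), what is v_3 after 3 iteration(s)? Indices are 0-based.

v_3 = (260, -388)

v_0 = (-2, 1).
v_1 = A·v_0 = (8, -10).
v_2 = A·v_1 = (-44, 64).
v_3 = A·v_2 = (260, -388).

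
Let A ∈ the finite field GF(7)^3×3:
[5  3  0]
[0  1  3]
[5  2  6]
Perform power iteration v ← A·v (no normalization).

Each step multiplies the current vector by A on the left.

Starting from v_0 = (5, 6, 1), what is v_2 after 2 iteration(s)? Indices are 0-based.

v_0 = (5, 6, 1).
v_1 = A·v_0 = (1, 2, 1).
v_2 = A·v_1 = (4, 5, 1).

v_2 = (4, 5, 1)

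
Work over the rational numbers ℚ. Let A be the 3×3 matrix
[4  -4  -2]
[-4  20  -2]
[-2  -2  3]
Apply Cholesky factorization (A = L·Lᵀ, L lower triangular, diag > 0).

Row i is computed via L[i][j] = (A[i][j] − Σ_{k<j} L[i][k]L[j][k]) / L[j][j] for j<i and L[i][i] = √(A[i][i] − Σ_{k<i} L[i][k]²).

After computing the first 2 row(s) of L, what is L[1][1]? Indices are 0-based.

Step 1: L[0][0] = √(4) = 2.
  L[1][0] = (-4) / L[0][0] = -2.
Step 2: L[1][1] = √(16) = 4.

L[1][1] = 4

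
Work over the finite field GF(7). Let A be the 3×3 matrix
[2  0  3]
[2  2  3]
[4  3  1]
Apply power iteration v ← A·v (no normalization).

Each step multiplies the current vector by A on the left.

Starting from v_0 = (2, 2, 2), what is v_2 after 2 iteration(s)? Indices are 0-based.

v_2 = (5, 5, 0)

v_0 = (2, 2, 2).
v_1 = A·v_0 = (3, 0, 2).
v_2 = A·v_1 = (5, 5, 0).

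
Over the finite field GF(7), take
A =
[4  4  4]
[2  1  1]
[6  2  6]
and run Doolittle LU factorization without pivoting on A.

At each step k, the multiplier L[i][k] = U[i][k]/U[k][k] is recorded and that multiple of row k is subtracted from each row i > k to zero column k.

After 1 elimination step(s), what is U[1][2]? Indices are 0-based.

U[1][2] = 6

[col 0] pivot 4
  R1 -= 4*R0 → (0, 6, 6)  (L[1][0] := 4)
  R2 -= 5*R0 → (0, 3, 0)  (L[2][0] := 5)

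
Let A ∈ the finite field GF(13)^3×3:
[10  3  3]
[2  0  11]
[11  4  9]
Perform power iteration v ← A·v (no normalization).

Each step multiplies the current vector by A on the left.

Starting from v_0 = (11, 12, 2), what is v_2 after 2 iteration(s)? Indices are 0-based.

v_2 = (3, 8, 8)

v_0 = (11, 12, 2).
v_1 = A·v_0 = (9, 5, 5).
v_2 = A·v_1 = (3, 8, 8).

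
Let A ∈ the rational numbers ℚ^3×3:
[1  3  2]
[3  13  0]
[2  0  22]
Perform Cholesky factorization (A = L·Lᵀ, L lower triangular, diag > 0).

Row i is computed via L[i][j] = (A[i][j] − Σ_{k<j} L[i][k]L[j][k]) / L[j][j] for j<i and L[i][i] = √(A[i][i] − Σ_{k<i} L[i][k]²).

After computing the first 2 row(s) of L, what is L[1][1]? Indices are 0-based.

L[1][1] = 2

Step 1: L[0][0] = √(1) = 1.
  L[1][0] = (3) / L[0][0] = 3.
Step 2: L[1][1] = √(4) = 2.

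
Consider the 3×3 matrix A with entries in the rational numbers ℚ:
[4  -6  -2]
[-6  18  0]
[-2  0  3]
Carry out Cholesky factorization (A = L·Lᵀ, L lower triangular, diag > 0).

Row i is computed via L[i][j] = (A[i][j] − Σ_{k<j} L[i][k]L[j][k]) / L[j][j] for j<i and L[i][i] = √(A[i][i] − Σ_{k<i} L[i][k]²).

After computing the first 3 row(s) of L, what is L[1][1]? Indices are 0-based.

Step 1: L[0][0] = √(4) = 2.
  L[1][0] = (-6) / L[0][0] = -3.
Step 2: L[1][1] = √(9) = 3.
  L[2][0] = (-2) / L[0][0] = -1.
  L[2][1] = (-3) / L[1][1] = -1.
Step 3: L[2][2] = √(1) = 1.

L[1][1] = 3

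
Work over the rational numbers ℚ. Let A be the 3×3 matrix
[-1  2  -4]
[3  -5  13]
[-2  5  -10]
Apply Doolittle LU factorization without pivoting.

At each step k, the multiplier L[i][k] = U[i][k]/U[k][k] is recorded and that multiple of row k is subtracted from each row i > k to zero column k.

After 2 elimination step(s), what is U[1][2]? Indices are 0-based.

U[1][2] = 1

Step 1: pivot at (0,0) is -1.
  row1 ← row1 − (-3)·row0  ⇒  L[1][0]=-3, U row1=(0, 1, 1)
  row2 ← row2 − (2)·row0  ⇒  L[2][0]=2, U row2=(0, 1, -2)
Step 2: pivot at (1,1) is 1.
  row2 ← row2 − (1)·row1  ⇒  L[2][1]=1, U row2=(0, 0, -3)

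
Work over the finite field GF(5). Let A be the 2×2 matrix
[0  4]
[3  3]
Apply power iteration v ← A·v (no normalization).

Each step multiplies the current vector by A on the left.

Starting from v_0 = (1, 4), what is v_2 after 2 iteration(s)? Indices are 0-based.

v_2 = (0, 3)

v_0 = (1, 4).
v_1 = A·v_0 = (1, 0).
v_2 = A·v_1 = (0, 3).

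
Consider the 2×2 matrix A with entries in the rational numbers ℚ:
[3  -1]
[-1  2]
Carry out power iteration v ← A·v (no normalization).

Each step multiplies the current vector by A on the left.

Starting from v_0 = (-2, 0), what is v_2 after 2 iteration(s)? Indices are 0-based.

v_0 = (-2, 0).
v_1 = A·v_0 = (-6, 2).
v_2 = A·v_1 = (-20, 10).

v_2 = (-20, 10)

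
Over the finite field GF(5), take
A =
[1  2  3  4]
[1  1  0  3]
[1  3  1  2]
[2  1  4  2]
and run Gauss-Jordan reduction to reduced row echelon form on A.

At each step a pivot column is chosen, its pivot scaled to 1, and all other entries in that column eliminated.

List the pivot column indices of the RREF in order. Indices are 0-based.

[1] R0 /= 1  ⇒  (1, 2, 3, 4)
     R1 -= 1·R0  ⇒  (0, 4, 2, 4)
     R2 -= 1·R0  ⇒  (0, 1, 3, 3)
     R3 -= 2·R0  ⇒  (0, 2, 3, 4)
[2] R1 /= 4  ⇒  (0, 1, 3, 1)
     R0 -= 2·R1  ⇒  (1, 0, 2, 2)
     R2 -= 1·R1  ⇒  (0, 0, 0, 2)
     R3 -= 2·R1  ⇒  (0, 0, 2, 2)
[3] R2 <-> R3
[3] R2 /= 2  ⇒  (0, 0, 1, 1)
     R0 -= 2·R2  ⇒  (1, 0, 0, 0)
     R1 -= 3·R2  ⇒  (0, 1, 0, 3)
[4] R3 /= 2  ⇒  (0, 0, 0, 1)
     R1 -= 3·R3  ⇒  (0, 1, 0, 0)
     R2 -= 1·R3  ⇒  (0, 0, 1, 0)

pivot columns: 0, 1, 2, 3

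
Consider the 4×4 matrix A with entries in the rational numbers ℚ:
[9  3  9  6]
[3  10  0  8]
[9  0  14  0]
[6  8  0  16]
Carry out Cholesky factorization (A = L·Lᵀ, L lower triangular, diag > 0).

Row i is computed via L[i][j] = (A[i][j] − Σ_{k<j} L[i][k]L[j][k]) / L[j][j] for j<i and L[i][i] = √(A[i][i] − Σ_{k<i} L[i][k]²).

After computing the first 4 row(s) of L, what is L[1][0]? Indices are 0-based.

L[1][0] = 1

Step 1: L[0][0] = √(9) = 3.
  L[1][0] = (3) / L[0][0] = 1.
Step 2: L[1][1] = √(9) = 3.
  L[2][0] = (9) / L[0][0] = 3.
  L[2][1] = (-3) / L[1][1] = -1.
Step 3: L[2][2] = √(4) = 2.
  L[3][0] = (6) / L[0][0] = 2.
  L[3][1] = (6) / L[1][1] = 2.
  L[3][2] = (-4) / L[2][2] = -2.
Step 4: L[3][3] = √(4) = 2.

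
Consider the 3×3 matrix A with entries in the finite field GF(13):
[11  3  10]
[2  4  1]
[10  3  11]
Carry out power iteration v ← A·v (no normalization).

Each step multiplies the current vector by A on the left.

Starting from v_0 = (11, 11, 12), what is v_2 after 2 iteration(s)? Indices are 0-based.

v_2 = (5, 4, 6)

v_0 = (11, 11, 12).
v_1 = A·v_0 = (1, 0, 2).
v_2 = A·v_1 = (5, 4, 6).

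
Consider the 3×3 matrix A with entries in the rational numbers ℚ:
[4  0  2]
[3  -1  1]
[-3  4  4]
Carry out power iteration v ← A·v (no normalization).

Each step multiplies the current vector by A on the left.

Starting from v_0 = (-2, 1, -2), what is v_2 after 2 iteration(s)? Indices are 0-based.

v_2 = (-44, -25, 8)

v_0 = (-2, 1, -2).
v_1 = A·v_0 = (-12, -9, 2).
v_2 = A·v_1 = (-44, -25, 8).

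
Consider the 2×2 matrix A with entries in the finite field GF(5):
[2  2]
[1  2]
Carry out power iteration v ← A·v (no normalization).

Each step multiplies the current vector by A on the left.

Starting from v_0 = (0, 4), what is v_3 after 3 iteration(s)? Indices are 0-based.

v_3 = (2, 0)

v_0 = (0, 4).
v_1 = A·v_0 = (3, 3).
v_2 = A·v_1 = (2, 4).
v_3 = A·v_2 = (2, 0).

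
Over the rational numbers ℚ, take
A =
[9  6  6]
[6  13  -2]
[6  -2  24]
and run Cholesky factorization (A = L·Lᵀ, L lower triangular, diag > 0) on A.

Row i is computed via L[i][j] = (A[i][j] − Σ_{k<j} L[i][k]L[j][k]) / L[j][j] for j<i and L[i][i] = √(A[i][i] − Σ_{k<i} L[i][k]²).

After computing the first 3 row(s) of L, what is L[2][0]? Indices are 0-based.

L[2][0] = 2

Step 1: L[0][0] = √(9) = 3.
  L[1][0] = (6) / L[0][0] = 2.
Step 2: L[1][1] = √(9) = 3.
  L[2][0] = (6) / L[0][0] = 2.
  L[2][1] = (-6) / L[1][1] = -2.
Step 3: L[2][2] = √(16) = 4.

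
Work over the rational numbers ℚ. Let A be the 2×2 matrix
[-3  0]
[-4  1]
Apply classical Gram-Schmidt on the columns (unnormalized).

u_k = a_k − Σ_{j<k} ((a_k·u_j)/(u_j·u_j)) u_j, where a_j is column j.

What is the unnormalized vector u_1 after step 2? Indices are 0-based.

u_1 = (-12/25, 9/25)

Step 1: u_0 = a_0 = (-3, -4).
Step 2: u_1 = a_1 − (-4/25)·u_0 = (-12/25, 9/25).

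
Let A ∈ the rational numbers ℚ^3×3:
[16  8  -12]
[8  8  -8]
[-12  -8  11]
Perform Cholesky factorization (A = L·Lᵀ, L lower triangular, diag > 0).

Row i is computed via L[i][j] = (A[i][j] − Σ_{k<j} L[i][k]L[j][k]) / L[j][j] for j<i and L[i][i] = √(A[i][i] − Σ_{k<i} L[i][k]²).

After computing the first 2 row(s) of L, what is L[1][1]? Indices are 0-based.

L[1][1] = 2

Step 1: L[0][0] = √(16) = 4.
  L[1][0] = (8) / L[0][0] = 2.
Step 2: L[1][1] = √(4) = 2.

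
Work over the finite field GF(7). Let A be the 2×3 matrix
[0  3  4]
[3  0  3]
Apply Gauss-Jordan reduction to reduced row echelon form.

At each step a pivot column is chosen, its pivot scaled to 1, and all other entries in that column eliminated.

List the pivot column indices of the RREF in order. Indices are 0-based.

[1] R0 <-> R1
[1] R0 /= 3  ⇒  (1, 0, 1)
[2] R1 /= 3  ⇒  (0, 1, 6)

pivot columns: 0, 1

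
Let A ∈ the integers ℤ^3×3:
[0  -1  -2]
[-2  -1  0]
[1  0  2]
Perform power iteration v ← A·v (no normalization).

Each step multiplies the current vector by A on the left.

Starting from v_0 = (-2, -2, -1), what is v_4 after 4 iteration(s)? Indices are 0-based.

v_4 = (2, -54, 10)

v_0 = (-2, -2, -1).
v_1 = A·v_0 = (4, 6, -4).
v_2 = A·v_1 = (2, -14, -4).
v_3 = A·v_2 = (22, 10, -6).
v_4 = A·v_3 = (2, -54, 10).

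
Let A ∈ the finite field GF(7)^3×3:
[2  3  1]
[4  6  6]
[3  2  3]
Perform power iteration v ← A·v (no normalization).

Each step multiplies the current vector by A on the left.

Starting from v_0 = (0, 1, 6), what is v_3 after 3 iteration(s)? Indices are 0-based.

v_0 = (0, 1, 6).
v_1 = A·v_0 = (2, 0, 6).
v_2 = A·v_1 = (3, 2, 3).
v_3 = A·v_2 = (1, 0, 1).

v_3 = (1, 0, 1)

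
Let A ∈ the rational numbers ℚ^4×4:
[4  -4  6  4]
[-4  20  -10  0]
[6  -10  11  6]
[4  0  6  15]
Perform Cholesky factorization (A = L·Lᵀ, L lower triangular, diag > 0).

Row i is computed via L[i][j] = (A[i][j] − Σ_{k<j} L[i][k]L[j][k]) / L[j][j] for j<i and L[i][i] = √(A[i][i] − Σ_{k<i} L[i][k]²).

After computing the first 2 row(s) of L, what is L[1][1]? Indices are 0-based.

Step 1: L[0][0] = √(4) = 2.
  L[1][0] = (-4) / L[0][0] = -2.
Step 2: L[1][1] = √(16) = 4.

L[1][1] = 4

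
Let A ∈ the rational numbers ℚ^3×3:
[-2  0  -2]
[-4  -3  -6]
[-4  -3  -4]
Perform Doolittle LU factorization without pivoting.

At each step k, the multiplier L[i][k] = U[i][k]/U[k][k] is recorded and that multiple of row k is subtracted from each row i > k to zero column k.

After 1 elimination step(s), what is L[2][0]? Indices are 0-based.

[col 0] pivot -2
  R1 -= 2*R0 → (0, -3, -2)  (L[1][0] := 2)
  R2 -= 2*R0 → (0, -3, 0)  (L[2][0] := 2)

L[2][0] = 2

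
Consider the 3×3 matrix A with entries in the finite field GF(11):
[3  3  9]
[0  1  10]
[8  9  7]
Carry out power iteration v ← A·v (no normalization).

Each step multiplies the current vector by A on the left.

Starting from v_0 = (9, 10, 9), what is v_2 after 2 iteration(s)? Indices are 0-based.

v_2 = (0, 7, 4)

v_0 = (9, 10, 9).
v_1 = A·v_0 = (6, 1, 5).
v_2 = A·v_1 = (0, 7, 4).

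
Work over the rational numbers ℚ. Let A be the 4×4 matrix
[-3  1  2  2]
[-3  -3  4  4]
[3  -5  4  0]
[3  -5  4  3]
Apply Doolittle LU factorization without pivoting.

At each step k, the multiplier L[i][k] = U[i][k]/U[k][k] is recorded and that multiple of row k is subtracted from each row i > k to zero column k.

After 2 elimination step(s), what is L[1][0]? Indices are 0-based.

L[1][0] = 1

k=0: U[0][0]=-3
  eliminate (1,0): mult=1, new row 1: (0, -4, 2, 2); set L[1][0]=1
  eliminate (2,0): mult=-1, new row 2: (0, -4, 6, 2); set L[2][0]=-1
  eliminate (3,0): mult=-1, new row 3: (0, -4, 6, 5); set L[3][0]=-1
k=1: U[1][1]=-4
  eliminate (2,1): mult=1, new row 2: (0, 0, 4, 0); set L[2][1]=1
  eliminate (3,1): mult=1, new row 3: (0, 0, 4, 3); set L[3][1]=1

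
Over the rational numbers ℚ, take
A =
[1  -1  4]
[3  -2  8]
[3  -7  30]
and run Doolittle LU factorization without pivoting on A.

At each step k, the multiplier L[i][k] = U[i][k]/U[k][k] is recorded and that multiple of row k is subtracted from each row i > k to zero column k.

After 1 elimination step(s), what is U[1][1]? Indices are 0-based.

k=0: U[0][0]=1
  eliminate (1,0): mult=3, new row 1: (0, 1, -4); set L[1][0]=3
  eliminate (2,0): mult=3, new row 2: (0, -4, 18); set L[2][0]=3

U[1][1] = 1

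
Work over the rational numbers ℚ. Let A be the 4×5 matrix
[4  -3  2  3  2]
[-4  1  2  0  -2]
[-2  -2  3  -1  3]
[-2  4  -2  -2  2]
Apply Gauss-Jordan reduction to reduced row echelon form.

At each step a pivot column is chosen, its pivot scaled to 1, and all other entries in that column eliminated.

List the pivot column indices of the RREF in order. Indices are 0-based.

[1] R0 /= 4  ⇒  (1, -3/4, 1/2, 3/4, 1/2)
     R1 -= -4·R0  ⇒  (0, -2, 4, 3, 0)
     R2 -= -2·R0  ⇒  (0, -7/2, 4, 1/2, 4)
     R3 -= -2·R0  ⇒  (0, 5/2, -1, -1/2, 3)
[2] R1 /= -2  ⇒  (0, 1, -2, -3/2, 0)
     R0 -= -3/4·R1  ⇒  (1, 0, -1, -3/8, 1/2)
     R2 -= -7/2·R1  ⇒  (0, 0, -3, -19/4, 4)
     R3 -= 5/2·R1  ⇒  (0, 0, 4, 13/4, 3)
[3] R2 /= -3  ⇒  (0, 0, 1, 19/12, -4/3)
     R0 -= -1·R2  ⇒  (1, 0, 0, 29/24, -5/6)
     R1 -= -2·R2  ⇒  (0, 1, 0, 5/3, -8/3)
     R3 -= 4·R2  ⇒  (0, 0, 0, -37/12, 25/3)
[4] R3 /= -37/12  ⇒  (0, 0, 0, 1, -100/37)
     R0 -= 29/24·R3  ⇒  (1, 0, 0, 0, 90/37)
     R1 -= 5/3·R3  ⇒  (0, 1, 0, 0, 68/37)
     R2 -= 19/12·R3  ⇒  (0, 0, 1, 0, 109/37)

pivot columns: 0, 1, 2, 3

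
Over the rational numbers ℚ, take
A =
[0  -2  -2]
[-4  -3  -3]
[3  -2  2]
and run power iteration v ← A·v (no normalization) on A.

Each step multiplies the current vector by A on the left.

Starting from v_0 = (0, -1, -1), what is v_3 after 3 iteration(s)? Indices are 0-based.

v_3 = (68, 150, 32)

v_0 = (0, -1, -1).
v_1 = A·v_0 = (4, 6, 0).
v_2 = A·v_1 = (-12, -34, 0).
v_3 = A·v_2 = (68, 150, 32).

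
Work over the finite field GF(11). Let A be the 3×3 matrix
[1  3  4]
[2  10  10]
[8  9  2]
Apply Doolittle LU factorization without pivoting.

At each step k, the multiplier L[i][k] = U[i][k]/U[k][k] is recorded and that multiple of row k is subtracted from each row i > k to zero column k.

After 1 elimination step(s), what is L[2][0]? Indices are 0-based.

[col 0] pivot 1
  R1 -= 2*R0 → (0, 4, 2)  (L[1][0] := 2)
  R2 -= 8*R0 → (0, 7, 3)  (L[2][0] := 8)

L[2][0] = 8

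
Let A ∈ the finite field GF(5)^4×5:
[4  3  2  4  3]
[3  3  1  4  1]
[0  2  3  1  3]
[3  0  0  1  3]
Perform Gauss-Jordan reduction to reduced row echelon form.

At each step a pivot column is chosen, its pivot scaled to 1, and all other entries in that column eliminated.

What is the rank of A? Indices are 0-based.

step 1: normalize row 0 (÷4) = (1, 2, 3, 1, 2)
  row 1: subtract 3×row0 = (0, 2, 2, 1, 0)
  row 3: subtract 3×row0 = (0, 4, 1, 3, 2)
step 2: normalize row 1 (÷2) = (0, 1, 1, 3, 0)
  row 0: subtract 2×row1 = (1, 0, 1, 0, 2)
  row 2: subtract 2×row1 = (0, 0, 1, 0, 3)
  row 3: subtract 4×row1 = (0, 0, 2, 1, 2)
step 3: normalize row 2 (÷1) = (0, 0, 1, 0, 3)
  row 0: subtract 1×row2 = (1, 0, 0, 0, 4)
  row 1: subtract 1×row2 = (0, 1, 0, 3, 2)
  row 3: subtract 2×row2 = (0, 0, 0, 1, 1)
step 4: normalize row 3 (÷1) = (0, 0, 0, 1, 1)
  row 1: subtract 3×row3 = (0, 1, 0, 0, 4)

rank = 4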